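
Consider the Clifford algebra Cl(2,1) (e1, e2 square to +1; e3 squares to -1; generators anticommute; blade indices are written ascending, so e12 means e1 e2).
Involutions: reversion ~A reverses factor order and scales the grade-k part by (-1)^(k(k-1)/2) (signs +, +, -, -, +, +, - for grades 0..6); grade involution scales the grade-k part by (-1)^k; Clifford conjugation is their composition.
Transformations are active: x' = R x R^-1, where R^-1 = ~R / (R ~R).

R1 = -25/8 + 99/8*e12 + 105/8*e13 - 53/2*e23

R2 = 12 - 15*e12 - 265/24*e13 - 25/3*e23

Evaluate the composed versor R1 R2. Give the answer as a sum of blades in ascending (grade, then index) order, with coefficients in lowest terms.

Distribute over the terms of R1 (each basis-blade product reordered to ascending indices, repeated generators contracted through their squares):
(-25/8) R2 = -75/2 + 375/8*e12 + 6625/192*e13 + 625/24*e23
(99/8*e12) R2 = 1485/8 + 297/2*e12 - 825/8*e13 + 8745/64*e23
(105/8*e13) R2 = -9275/64 - 875/8*e12 + 315/2*e13 - 1575/8*e23
(-53/2*e23) R2 = 1325/6 - 14045/48*e12 - 795/2*e13 - 318*e23
Summing the partial products and collecting blades:
Answer: 43015/192 - 9917/48*e12 - 59255/192*e13 - 67621/192*e23


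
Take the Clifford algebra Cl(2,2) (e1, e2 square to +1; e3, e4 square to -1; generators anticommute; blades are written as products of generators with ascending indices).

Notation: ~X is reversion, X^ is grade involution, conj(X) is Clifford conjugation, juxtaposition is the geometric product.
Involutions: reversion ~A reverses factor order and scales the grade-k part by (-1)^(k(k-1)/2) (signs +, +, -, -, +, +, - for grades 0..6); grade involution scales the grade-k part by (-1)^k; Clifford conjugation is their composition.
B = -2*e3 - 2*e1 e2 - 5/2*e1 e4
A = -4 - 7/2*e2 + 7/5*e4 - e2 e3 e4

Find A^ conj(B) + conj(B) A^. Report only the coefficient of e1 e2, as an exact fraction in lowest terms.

first term: -21/2*e1 - 8*e3 - 8*e1 e2 - 10*e1 e4 + 7*e2 e3 + 2*e2 e4 + 14/5*e3 e4 + 5/2*e1 e2 e3 - 231/20*e1 e2 e4 - 2*e1 e3 e4
second term: 21/2*e1 - 8*e3 - 8*e1 e2 - 10*e1 e4 - 7*e2 e3 + 2*e2 e4 - 14/5*e3 e4 - 5/2*e1 e2 e3 - 231/20*e1 e2 e4 + 2*e1 e3 e4
Answer: -16


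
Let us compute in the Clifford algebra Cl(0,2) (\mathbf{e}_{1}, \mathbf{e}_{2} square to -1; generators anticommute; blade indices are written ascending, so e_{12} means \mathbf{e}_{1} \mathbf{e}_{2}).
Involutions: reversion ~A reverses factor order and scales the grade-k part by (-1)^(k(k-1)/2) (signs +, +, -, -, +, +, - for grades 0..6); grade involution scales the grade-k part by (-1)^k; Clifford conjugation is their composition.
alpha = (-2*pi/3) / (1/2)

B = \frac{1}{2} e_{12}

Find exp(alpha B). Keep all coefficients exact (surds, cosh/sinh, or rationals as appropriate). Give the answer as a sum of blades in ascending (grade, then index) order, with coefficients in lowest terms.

B^2 = (\frac{1}{2})^2*(e_{12})^2 = \frac{1}{4}*(-1) = -\frac{1}{4} (a basis 2-blade squares to minus the product of its generators' squares).
B^2 = -\frac{1}{4} — B^2 < 0, so the exponential closes trigonometrically: l = \frac{1}{2}, alpha*l = - \frac{2 \pi}{3}, so exp(alpha B) = cos(- \frac{2 \pi}{3}) + (sin(- \frac{2 \pi}{3})/(\frac{1}{2}))*B = - \frac{1}{2} + (- \sqrt{3})*B.
Answer: - \frac{1}{2} - \frac{\sqrt{3}}{2} e_{12}


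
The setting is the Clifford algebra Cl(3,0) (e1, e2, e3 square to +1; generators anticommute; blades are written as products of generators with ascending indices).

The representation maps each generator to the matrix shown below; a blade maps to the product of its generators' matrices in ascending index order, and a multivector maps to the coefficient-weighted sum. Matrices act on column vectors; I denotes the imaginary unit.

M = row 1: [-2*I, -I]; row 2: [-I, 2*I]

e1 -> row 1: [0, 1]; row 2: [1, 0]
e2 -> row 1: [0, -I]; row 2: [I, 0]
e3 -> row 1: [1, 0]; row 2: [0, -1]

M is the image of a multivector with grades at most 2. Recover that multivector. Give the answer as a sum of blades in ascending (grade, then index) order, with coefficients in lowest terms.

Method: 1, rho(e1), rho(e2), rho(e3) form a trace-orthogonal basis of the 2x2 complex matrices (tr(X Y) = 2 if X = Y, else 0), so M = m0*1 + m1*rho(e1) + m2*rho(e2) + m3*rho(e3) with m0 = tr(M)/2 = 0, m1 = tr(M rho(e1))/2 = -I, m2 = tr(M rho(e2))/2 = 0, m3 = tr(M rho(e3))/2 = -2*I.
Multiplying table entries, the bivector images are rho(e1 e2) = I*rho(e3), rho(e1 e3) = -I*rho(e2), rho(e2 e3) = I*rho(e1); with real blade coefficients the real parts of m0..m3 are the coefficients of 1, e1, e2, e3 and the imaginary parts give the bivectors (e2 e3: Im m1, e1 e3: -Im m2, e1 e2: Im m3).
Answer: -2*e1 e2 - e2 e3


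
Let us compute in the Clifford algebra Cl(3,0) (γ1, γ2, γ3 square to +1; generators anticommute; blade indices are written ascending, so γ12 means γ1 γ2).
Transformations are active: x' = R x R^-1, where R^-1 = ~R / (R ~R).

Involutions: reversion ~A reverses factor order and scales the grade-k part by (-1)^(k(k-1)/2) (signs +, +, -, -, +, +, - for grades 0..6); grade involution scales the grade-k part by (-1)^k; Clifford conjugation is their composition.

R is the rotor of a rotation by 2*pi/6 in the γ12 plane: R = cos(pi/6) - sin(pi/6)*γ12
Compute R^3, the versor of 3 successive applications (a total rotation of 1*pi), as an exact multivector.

The rotor phase is half the rotation angle and phases add under composition, so 3 steps in the γ12 plane accumulate phase 3*(pi/6) = pi/2: R^3 = cos(pi/2) - sin(pi/2)*γ12.
cos(pi/2) = 0 and sin(pi/2) = 1, so R^3 = -γ12. The net rotation is 1*pi; the rotor keeps the half-angle phase exactly.
Answer: -γ12


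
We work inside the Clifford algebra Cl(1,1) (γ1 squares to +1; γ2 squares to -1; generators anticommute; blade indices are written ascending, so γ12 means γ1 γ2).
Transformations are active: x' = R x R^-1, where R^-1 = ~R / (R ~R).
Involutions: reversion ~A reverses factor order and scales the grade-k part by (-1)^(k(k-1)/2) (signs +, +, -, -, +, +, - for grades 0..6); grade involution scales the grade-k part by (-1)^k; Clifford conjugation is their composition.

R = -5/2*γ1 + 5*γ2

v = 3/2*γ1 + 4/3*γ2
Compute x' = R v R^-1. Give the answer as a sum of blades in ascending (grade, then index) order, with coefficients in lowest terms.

~R = -5/2*γ1 + 5*γ2, and R ~R = -75/4, so R^-1 = ~R / (-75/4).
R v = -125/12 - 65/6*γ12
Answer: -77/18*γ1 + 38/9*γ2


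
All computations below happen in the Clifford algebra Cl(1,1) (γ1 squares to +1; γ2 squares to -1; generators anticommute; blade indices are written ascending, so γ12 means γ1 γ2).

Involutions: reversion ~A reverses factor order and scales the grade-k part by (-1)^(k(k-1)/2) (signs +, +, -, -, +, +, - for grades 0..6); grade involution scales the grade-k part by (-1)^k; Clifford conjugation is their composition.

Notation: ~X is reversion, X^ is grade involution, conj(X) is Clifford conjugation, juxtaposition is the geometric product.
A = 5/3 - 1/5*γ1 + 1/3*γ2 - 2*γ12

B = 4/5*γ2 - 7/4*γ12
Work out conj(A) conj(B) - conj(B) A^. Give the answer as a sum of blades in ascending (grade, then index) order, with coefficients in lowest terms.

first term: 97/30 + 61/60*γ1 - 59/60*γ2 + 827/300*γ12
second term: -113/30 + 131/60*γ1 - 101/60*γ2 + 923/300*γ12
Answer: 7 - 7/6*γ1 + 7/10*γ2 - 8/25*γ12


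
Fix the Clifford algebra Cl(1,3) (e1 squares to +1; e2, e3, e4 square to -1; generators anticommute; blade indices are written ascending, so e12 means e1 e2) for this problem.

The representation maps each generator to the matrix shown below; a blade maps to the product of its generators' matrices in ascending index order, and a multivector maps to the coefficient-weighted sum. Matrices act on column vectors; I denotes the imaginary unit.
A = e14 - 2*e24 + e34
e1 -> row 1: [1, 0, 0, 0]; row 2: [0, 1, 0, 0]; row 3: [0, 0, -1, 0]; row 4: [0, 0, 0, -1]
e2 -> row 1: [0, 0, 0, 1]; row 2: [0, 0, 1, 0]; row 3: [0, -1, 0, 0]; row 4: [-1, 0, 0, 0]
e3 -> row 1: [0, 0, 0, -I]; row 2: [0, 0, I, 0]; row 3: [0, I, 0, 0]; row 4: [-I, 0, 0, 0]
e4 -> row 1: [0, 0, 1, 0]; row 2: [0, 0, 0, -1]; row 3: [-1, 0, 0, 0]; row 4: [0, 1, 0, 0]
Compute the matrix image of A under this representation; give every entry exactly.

Bivector images (products of the table entries): rho(e14) = rho(e1)rho(e4) = row 1: [0, 0, 1, 0]; row 2: [0, 0, 0, -1]; row 3: [1, 0, 0, 0]; row 4: [0, -1, 0, 0]; rho(e24) = rho(e2)rho(e4) = row 1: [0, 1, 0, 0]; row 2: [-1, 0, 0, 0]; row 3: [0, 0, 0, 1]; row 4: [0, 0, -1, 0]; rho(e34) = rho(e3)rho(e4) = row 1: [0, -I, 0, 0]; row 2: [-I, 0, 0, 0]; row 3: [0, 0, 0, -I]; row 4: [0, 0, -I, 0].
M = (1)*rho(e14) + (-2)*rho(e24) + (1)*rho(e34), summed entrywise:
Answer: row 1: [0, -2 - I, 1, 0]; row 2: [2 - I, 0, 0, -1]; row 3: [1, 0, 0, -2 - I]; row 4: [0, -1, 2 - I, 0]


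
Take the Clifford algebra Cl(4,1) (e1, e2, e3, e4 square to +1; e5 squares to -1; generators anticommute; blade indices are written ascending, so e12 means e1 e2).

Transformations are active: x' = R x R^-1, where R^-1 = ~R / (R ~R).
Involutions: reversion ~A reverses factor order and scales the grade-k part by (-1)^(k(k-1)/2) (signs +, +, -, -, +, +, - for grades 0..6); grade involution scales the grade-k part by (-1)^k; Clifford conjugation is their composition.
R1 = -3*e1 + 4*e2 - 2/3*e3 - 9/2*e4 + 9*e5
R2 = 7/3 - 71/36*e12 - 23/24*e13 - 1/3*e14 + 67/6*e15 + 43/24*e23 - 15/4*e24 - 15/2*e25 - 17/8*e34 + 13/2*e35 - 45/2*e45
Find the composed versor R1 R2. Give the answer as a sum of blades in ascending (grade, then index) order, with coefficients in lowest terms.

Distribute over the terms of R1 (each basis-blade product reordered to ascending indices, repeated generators contracted through their squares):
(-3*e1) R2 = -7*e1 + 71/12*e2 + 23/8*e3 + e4 - 67/2*e5 - 43/8*e123 + 45/4*e124 + 45/2*e125 + 51/8*e134 - 39/2*e135 + 135/2*e145
(4*e2) R2 = 71/9*e1 + 28/3*e2 + 43/6*e3 - 15*e4 - 30*e5 + 23/6*e123 + 4/3*e124 - 134/3*e125 - 17/2*e234 + 26*e235 - 90*e245
(-2/3*e3) R2 = -23/36*e1 + 43/36*e2 - 14/9*e3 + 17/12*e4 - 13/3*e5 + 71/54*e123 - 2/9*e134 + 67/9*e135 - 5/2*e234 - 5*e235 + 15*e345
(-9/2*e4) R2 = -3/2*e1 - 135/8*e2 - 153/16*e3 - 21/2*e4 + 405/4*e5 + 71/8*e124 + 69/16*e134 + 201/4*e145 - 129/16*e234 - 135/4*e245 + 117/4*e345
(9*e5) R2 = 201/2*e1 - 135/2*e2 + 117/2*e3 - 405/2*e4 + 21*e5 - 71/4*e125 - 69/8*e135 - 3*e145 + 129/8*e235 - 135/4*e245 - 153/8*e345
Summing the partial products and collecting blades:
Answer: 397/4*e1 - 4891/72*e2 + 8269/144*e3 - 2707/12*e4 + 653/12*e5 - 49/216*e123 + 515/24*e124 - 479/12*e125 + 1507/144*e134 - 1489/72*e135 + 459/4*e145 - 305/16*e234 + 297/8*e235 - 315/2*e245 + 201/8*e345


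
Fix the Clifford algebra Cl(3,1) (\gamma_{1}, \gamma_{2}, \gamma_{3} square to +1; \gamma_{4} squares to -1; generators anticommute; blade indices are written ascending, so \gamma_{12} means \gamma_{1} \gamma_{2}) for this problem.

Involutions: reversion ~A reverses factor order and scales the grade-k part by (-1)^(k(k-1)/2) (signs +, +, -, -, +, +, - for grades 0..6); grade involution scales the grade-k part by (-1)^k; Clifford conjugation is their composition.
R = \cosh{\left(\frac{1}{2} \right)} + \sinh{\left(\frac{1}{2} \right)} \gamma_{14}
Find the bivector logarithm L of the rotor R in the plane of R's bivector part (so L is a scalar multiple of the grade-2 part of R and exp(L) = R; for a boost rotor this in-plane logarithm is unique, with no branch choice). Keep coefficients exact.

The scalar part of R is \cosh{\left(\frac{1}{2} \right)}, which fixes the rapidity magnitude through cosh (cosh is even, so it cannot fix the sign — the bivector part carries that); dividing the bivector part by sinh of the rapidity gives the plane, and L = rapidity * plane, where the joint sign ambiguity of (rapidity, plane) cancels in the product.
Concretely: cosh(rapidity) = \cosh{\left(\frac{1}{2} \right)} gives rapidity = ±\frac{1}{2}, and since rapidity/sinh(rapidity) is even the sign is immaterial: L = (rapidity/sinh(rapidity)) * <R>_2 = (\frac{1}{2 \sinh{\left(\frac{1}{2} \right)}}) * <R>_2.
Answer: \frac{1}{2} \gamma_{14}


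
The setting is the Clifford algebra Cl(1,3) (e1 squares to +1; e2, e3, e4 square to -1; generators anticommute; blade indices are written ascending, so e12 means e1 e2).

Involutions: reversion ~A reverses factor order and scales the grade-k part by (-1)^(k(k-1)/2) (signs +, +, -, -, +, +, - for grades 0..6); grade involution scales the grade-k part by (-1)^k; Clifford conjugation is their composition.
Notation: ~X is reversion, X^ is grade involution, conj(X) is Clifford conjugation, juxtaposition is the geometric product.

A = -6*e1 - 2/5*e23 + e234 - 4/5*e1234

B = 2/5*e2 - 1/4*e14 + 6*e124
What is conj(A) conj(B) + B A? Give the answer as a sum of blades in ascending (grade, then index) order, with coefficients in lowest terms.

first term: 116/25*e3 + 3/2*e4 - 12/5*e12 - 6*e13 - 1/5*e23 + 36*e24 + 2/5*e34 + 1/4*e123 + 52/25*e134 + 1/10*e1234
second term: -116/25*e3 - 3/2*e4 + 12/5*e12 + 6*e13 + 1/5*e23 - 36*e24 - 2/5*e34 + 1/4*e123 + 52/25*e134 + 1/10*e1234
Answer: 1/2*e123 + 104/25*e134 + 1/5*e1234


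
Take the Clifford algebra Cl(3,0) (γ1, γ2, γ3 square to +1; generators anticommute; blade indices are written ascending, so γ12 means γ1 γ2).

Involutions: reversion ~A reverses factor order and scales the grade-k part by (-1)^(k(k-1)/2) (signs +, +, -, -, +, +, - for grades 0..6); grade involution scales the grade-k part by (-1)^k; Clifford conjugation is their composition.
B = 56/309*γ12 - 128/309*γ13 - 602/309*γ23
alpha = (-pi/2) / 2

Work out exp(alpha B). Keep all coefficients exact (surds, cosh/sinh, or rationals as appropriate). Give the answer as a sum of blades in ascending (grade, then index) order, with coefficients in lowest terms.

B^2 term by term: the squares give (56/309)^2*(γ12)^2 + (-128/309)^2*(γ13)^2 + (-602/309)^2*(γ23)^2 = 3136/95481*(-1) + 16384/95481*(-1) + 362404/95481*(-1) = -4 (each basis 2-blade squares to minus the product of its generators' squares); cross terms between blades sharing an index anticommute and cancel. So B^2 = -4.
B^2 = -4 — since the square is negative, the closed form is circular: l = 2, alpha*l = -pi/2, so exp(alpha B) = cos(-pi/2) + (sin(-pi/2)/2)*B = 0 + (-1/2)*B.
Answer: -28/309*γ12 + 64/309*γ13 + 301/309*γ23


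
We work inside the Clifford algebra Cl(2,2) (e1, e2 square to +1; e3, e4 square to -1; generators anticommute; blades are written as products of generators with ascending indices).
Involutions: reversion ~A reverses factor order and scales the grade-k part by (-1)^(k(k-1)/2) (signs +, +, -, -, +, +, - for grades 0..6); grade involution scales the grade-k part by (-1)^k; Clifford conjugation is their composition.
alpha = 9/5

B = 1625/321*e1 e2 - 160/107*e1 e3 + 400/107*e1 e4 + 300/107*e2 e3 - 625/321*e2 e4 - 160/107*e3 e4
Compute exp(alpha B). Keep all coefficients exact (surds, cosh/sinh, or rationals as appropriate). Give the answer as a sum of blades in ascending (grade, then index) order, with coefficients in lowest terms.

B^2 term by term: the squares give (1625/321)^2*(e1 e2)^2 + (-160/107)^2*(e1 e3)^2 + (400/107)^2*(e1 e4)^2 + (300/107)^2*(e2 e3)^2 + (-625/321)^2*(e2 e4)^2 + (-160/107)^2*(e3 e4)^2 = 2640625/103041*(-1) + 25600/11449*(+1) + 160000/11449*(+1) + 90000/11449*(+1) + 390625/103041*(+1) + 25600/11449*(-1) = 0 (each basis 2-blade squares to minus the product of its generators' squares); cross terms between blades sharing an index anticommute and cancel; the commuting (index-disjoint) pairs give grade-4 terms 2*c*c'*(blade product), which cancel blade by blade — e1 e2 e3 e4: -520000/34347 - 200000/34347 + 240000/11449 = 0 — confirming B is simple. So B^2 = 0.
B^2 = 0, and the exponential is exactly linear here: exp(alpha B) = 1 + alpha B (parabolic case).
Answer: 1 + 975/107*e1 e2 - 288/107*e1 e3 + 720/107*e1 e4 + 540/107*e2 e3 - 375/107*e2 e4 - 288/107*e3 e4


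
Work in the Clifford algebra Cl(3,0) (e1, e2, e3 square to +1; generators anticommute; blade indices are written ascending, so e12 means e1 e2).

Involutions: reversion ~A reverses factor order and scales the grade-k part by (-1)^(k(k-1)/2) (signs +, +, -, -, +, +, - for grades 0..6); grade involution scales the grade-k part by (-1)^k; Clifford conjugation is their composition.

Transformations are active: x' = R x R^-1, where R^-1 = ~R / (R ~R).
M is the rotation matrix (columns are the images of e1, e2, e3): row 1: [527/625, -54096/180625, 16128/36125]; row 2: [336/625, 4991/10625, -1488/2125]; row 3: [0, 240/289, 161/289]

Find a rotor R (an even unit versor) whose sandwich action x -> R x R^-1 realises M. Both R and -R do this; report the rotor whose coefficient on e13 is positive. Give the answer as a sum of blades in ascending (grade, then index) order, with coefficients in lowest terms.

Method: write R = a + b12*e12 + b13*e13 + b23*e23 with a^2 + b12^2 + b13^2 + b23^2 = 1 (so R^-1 = ~R). Expanding the columns R e_j ~R gives tr M = 4a^2 - 1 and, from the antisymmetric part, M21 - M12 = -4a*b12, M13 - M31 = 4a*b13, M32 - M23 = -4a*b23.
Here tr M = 13511/7225, so a^2 = (1 + tr M)/4 = 5184/7225 and a = ±72/85. Taking a = 72/85: M21 - M12 = 6048/7225, M13 - M31 = 16128/36125, M32 - M23 = 55296/36125, giving b12 = -21/85, b13 = 56/425, b23 = -192/425, i.e. R = 72/85 - 21/85*e12 + 56/425*e13 - 192/425*e23.
Its e13 coefficient is already positive.
Answer: 72/85 - 21/85*e12 + 56/425*e13 - 192/425*e23. Key observation: the double cover Spin(3) -> SO(3) sends R and -R to the same matrix (trace 13511/7225 here), so the stated sign of the e13 coefficient is what selects one sheet.


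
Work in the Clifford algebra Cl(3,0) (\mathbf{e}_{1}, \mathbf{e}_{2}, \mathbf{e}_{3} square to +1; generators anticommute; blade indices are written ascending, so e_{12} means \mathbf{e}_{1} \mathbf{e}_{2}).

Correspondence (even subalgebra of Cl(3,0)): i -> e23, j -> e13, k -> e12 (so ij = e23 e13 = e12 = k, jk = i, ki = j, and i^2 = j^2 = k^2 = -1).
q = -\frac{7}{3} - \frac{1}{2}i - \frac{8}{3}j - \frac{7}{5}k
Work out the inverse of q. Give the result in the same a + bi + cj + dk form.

In blades: q = -\frac{7}{3} - \frac{7}{5} e_{12} - \frac{8}{3} e_{13} - \frac{1}{2} e_{23}.
With qbar = -\frac{7}{3} + \frac{7}{5} e_{12} + \frac{8}{3} e_{13} + \frac{1}{2} e_{23} (scalar fixed, mapped units negated), q qbar = \frac{13289}{900} (the sum of squared coefficients), so q^-1 = qbar / (\frac{13289}{900}) = -\frac{2100}{13289} + \frac{1260}{13289} e_{12} + \frac{2400}{13289} e_{13} + \frac{450}{13289} e_{23}; translating back:
Answer: -\frac{2100}{13289} + \frac{450}{13289}i + \frac{2400}{13289}j + \frac{1260}{13289}k


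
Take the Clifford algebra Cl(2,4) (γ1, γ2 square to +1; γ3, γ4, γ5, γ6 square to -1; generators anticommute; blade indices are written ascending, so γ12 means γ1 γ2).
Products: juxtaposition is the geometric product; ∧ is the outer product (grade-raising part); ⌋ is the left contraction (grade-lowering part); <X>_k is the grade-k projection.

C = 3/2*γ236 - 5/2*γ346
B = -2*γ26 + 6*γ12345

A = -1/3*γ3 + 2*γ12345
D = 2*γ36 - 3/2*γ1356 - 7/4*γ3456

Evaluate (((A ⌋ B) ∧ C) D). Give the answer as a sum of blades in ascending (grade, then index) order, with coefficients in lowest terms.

step 1: -12 + 2*γ1245
step 2: -18*γ236 + 30*γ346
step 3: 36*γ2 + 60*γ4 + 105/2*γ5 - 27*γ125 - 45*γ145 - 63/2*γ245
Answer: 36*γ2 + 60*γ4 + 105/2*γ5 - 27*γ125 - 45*γ145 - 63/2*γ245


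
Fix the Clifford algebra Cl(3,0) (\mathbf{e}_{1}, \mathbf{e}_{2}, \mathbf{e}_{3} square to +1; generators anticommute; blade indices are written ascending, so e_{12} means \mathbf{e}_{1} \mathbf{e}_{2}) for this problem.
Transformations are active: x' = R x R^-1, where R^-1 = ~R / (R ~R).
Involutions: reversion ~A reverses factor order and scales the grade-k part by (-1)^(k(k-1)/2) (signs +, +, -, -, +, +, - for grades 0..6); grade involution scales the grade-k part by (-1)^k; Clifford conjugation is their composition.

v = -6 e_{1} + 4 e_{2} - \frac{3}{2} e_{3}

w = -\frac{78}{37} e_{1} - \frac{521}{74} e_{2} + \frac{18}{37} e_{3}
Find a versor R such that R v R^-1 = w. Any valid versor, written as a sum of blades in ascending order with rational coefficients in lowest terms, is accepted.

Since q(v) = q(w) = \frac{217}{4}, the sum R = v + w = -\frac{300}{37} e_{1} - \frac{225}{74} e_{2} - \frac{75}{74} e_{3} does the job whenever invertible.
Answer: -\frac{300}{37} e_{1} - \frac{225}{74} e_{2} - \frac{75}{74} e_{3}


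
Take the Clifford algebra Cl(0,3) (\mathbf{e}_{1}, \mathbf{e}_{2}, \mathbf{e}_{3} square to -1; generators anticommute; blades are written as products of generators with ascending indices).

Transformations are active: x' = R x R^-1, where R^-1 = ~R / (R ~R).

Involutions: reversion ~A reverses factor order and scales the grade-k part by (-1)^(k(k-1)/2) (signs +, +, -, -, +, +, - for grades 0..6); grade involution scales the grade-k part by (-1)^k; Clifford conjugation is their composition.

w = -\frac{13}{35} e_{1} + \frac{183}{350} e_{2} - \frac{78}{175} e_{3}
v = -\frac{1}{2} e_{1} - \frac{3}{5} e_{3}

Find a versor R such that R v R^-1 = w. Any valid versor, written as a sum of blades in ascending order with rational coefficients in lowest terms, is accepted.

Since q(v) = q(w) = -\frac{61}{100}, the sum R = v + w = -\frac{61}{70} e_{1} + \frac{183}{350} e_{2} - \frac{183}{175} e_{3} does the job whenever invertible.
Answer: -\frac{61}{70} e_{1} + \frac{183}{350} e_{2} - \frac{183}{175} e_{3}


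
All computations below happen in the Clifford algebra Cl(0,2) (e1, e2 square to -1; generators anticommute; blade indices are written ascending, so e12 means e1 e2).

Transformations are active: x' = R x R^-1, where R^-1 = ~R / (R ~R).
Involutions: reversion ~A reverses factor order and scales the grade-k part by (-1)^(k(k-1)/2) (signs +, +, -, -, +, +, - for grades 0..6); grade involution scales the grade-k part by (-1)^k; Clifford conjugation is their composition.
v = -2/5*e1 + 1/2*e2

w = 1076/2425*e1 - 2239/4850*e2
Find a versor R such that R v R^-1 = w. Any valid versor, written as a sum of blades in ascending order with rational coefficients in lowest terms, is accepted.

Take R = v + w = 106/2425*e1 + 93/2425*e2. Because q(v) = q(w) = -41/100, conjugation by R sends v exactly to w.
Answer: 106/2425*e1 + 93/2425*e2


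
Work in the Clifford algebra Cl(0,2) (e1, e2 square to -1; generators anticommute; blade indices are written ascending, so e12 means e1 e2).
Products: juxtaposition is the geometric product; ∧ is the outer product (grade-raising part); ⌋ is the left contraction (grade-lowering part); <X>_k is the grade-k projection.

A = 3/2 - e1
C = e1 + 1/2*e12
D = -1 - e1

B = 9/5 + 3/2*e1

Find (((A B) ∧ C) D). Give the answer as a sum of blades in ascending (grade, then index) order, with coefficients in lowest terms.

step 1: 21/5 + 9/20*e1
step 2: 21/5*e1 + 21/10*e12
step 3: 21/5 - 21/5*e1 - 21/10*e2 - 21/10*e12
Answer: 21/5 - 21/5*e1 - 21/10*e2 - 21/10*e12


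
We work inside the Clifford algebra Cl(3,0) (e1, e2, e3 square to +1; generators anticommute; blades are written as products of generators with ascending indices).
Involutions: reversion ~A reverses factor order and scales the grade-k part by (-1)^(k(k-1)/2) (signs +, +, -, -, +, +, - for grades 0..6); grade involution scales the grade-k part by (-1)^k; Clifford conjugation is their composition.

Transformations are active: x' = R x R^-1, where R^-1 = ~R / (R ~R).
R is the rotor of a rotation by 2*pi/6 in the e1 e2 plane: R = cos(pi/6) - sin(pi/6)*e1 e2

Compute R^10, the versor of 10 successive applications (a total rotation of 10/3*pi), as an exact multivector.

The rotor phase is half the rotation angle and phases add under composition, so 10 steps in the e1 e2 plane accumulate phase 10*(pi/6) = 5*pi/3: R^10 = cos(5*pi/3) - sin(5*pi/3)*e1 e2.
cos(5*pi/3) = 1/2 and sin(5*pi/3) = -sqrt(3)/2, so R^10 = 1/2 + sqrt(3)/2*e1 e2. The net rotation is 4/3*pi (after discarding 1 full turn, each of which contributes a factor -1 to the rotor); the rotor keeps the half-angle phase exactly.
Answer: 1/2 + sqrt(3)/2*e1 e2


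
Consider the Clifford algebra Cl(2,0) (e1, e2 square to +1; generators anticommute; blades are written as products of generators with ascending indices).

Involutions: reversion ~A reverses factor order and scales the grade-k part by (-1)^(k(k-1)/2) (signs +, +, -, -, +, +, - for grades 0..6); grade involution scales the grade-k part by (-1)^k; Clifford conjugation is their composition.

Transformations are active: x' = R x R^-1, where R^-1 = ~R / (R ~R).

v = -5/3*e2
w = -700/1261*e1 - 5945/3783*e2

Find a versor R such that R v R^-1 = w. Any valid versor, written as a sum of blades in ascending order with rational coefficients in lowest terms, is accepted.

Construction: equal norms (both 25/9) license R = v + w = -700/1261*e1 - 12250/3783*e2 — nothing changes along that direction, while (v - w)/2 changes sign, so v maps onto w.
Answer: -700/1261*e1 - 12250/3783*e2


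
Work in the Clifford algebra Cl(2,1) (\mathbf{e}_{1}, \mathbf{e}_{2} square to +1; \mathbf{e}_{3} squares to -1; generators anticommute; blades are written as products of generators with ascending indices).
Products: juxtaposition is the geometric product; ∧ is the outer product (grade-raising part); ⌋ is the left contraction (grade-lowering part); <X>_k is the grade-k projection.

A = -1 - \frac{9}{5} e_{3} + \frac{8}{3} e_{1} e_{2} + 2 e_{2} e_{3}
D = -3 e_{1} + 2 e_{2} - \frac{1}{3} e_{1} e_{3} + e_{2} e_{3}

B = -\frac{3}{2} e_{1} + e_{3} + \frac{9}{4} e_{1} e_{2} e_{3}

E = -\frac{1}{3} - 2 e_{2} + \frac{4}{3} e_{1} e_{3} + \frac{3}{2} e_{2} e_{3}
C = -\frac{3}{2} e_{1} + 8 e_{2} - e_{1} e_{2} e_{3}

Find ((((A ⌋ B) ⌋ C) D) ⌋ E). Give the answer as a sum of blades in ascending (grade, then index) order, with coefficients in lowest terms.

step 1: \frac{9}{5} + 6 e_{1} - 7 e_{3} + \frac{81}{20} e_{1} e_{2} - \frac{9}{4} e_{1} e_{2} e_{3}
step 2: -\frac{27}{4} - \frac{27}{10} e_{1} + \frac{72}{5} e_{2} + \frac{81}{20} e_{3} - 7 e_{1} e_{2} - 6 e_{2} e_{3} - \frac{9}{5} e_{1} e_{2} e_{3}
step 3: \frac{309}{10} + \frac{31}{10} e_{1} - \frac{621}{20} e_{2} + \frac{273}{10} e_{3} + \frac{179}{5} e_{1} e_{2} + 11 e_{1} e_{3} - \frac{707}{60} e_{2} e_{3} + \frac{201}{10} e_{1} e_{2} e_{3}
step 4: \frac{1171}{24} + \frac{182}{5} e_{1} - \frac{417}{20} e_{2} - \frac{5093}{120} e_{3} + \frac{206}{5} e_{1} e_{3} + \frac{927}{20} e_{2} e_{3}
Answer: \frac{1171}{24} + \frac{182}{5} e_{1} - \frac{417}{20} e_{2} - \frac{5093}{120} e_{3} + \frac{206}{5} e_{1} e_{3} + \frac{927}{20} e_{2} e_{3}


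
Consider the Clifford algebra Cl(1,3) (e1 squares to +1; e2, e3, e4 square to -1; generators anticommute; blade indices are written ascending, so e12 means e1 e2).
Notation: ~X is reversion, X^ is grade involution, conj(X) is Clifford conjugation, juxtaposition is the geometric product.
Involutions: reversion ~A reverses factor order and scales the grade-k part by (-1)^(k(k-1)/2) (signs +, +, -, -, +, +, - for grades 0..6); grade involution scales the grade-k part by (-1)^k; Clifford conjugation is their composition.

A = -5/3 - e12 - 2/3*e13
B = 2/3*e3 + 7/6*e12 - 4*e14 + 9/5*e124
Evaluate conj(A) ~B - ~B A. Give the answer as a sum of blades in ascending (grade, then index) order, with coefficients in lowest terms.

first term: -7/6 - 4/9*e1 - 10/9*e3 - 9/5*e4 + 35/18*e12 - 20/3*e14 - 7/9*e23 - 4*e24 - 8/3*e34 + 2/3*e123 + 3*e124 - 6/5*e234
second term: 7/6 - 4/9*e1 - 10/9*e3 + 9/5*e4 + 35/18*e12 - 20/3*e14 - 7/9*e23 - 4*e24 - 8/3*e34 - 2/3*e123 + 3*e124 - 6/5*e234
Answer: -7/3 - 18/5*e4 + 4/3*e123


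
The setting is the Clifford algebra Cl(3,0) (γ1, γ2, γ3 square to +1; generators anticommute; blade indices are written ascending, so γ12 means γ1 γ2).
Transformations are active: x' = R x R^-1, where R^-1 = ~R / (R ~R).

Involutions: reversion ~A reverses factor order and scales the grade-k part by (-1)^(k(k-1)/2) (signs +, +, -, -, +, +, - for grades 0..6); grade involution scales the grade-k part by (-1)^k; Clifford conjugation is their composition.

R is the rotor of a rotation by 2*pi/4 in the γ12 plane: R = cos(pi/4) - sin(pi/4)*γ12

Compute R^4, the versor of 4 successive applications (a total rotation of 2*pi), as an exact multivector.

The rotor phase is half the rotation angle and phases add under composition, so 4 steps in the γ12 plane accumulate phase 4*(pi/4) = pi: R^4 = cos(pi) - sin(pi)*γ12.
cos(pi) = -1 and sin(pi) = 0, so R^4 = -1. The total rotation 2*pi is 1 full turn, so every vector returns to itself, yet the rotor is -1, on the OTHER sheet of the double cover (an odd number of 2*pi turns).
Answer: -1


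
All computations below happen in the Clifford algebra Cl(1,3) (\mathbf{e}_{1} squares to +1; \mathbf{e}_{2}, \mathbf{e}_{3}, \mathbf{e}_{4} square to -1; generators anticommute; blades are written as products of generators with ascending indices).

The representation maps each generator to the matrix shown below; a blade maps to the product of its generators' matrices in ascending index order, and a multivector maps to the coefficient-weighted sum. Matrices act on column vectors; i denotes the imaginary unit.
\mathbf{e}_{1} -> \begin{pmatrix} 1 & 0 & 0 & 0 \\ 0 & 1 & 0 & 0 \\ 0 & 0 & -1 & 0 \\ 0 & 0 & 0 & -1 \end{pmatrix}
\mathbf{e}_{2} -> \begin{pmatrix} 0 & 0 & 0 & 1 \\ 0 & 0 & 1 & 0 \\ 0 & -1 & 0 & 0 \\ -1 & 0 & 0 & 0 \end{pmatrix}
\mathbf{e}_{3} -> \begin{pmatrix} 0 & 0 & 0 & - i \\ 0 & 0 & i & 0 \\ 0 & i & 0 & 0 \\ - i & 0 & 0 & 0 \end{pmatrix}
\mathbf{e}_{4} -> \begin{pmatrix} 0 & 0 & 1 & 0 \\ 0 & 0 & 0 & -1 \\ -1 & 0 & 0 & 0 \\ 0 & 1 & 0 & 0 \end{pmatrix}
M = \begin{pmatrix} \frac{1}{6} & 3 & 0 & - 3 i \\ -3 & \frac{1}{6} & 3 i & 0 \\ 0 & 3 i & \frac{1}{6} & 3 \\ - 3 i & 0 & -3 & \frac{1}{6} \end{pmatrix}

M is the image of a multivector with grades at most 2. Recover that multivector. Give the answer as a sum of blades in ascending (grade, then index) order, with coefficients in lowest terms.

Method: the blade images are trace-orthogonal — tr(rho(e_A) rho(e_B)^-1) = 4 if A = B and 0 otherwise — and rho(e_A)^-1 = (e_A)^2 * rho(e_A) with (e_A)^2 = +1 or -1, so the coefficient of e_A in the preimage is (e_A)^2 * tr(M rho(e_A))/4.
Nonzero projections over blades of grade <= 2: 1: (1)^2 = +1, tr(M 1) = \frac{2}{3}, coefficient \frac{1}{6}; e_{3}: (e_{3})^2 = -1, tr(M rho(e_{3})) = -12, coefficient 3; e_{2} e_{4}: (e_{2} e_{4})^2 = -1, tr(M rho(e_{2} e_{4})) = -12, coefficient 3. Every other blade of grade <= 2 projects to 0.
Answer: \frac{1}{6} + 3 e_{3} + 3 e_{2} e_{4}


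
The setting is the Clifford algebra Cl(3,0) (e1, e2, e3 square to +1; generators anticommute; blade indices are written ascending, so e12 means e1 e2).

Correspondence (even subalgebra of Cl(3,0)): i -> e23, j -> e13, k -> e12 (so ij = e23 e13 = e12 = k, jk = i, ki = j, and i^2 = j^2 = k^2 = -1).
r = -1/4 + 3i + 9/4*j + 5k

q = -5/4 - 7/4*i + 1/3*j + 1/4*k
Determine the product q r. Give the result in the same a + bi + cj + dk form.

In blades: q = -5/4 + 1/4*e12 + 1/3*e13 - 7/4*e23, r = -1/4 + 5*e12 + 9/4*e13 + 3*e23.
Distribute q over r term by term (generator squares from the signature, products reordered to ascending indices): (-5/4)*r = 5/16 - 25/4*e12 - 45/16*e13 - 15/4*e23; (1/4*e12)*r = -5/4 - 1/16*e12 + 3/4*e13 - 9/16*e23; (1/3*e13)*r = -3/4 - e12 - 1/12*e13 + 5/3*e23; (-7/4*e23)*r = 21/4 - 63/16*e12 + 35/4*e13 + 7/16*e23.
Sum: 57/16 - 45/4*e12 + 317/48*e13 - 53/24*e23; translating back through the correspondence:
Answer: 57/16 - 53/24*i + 317/48*j - 45/4*k


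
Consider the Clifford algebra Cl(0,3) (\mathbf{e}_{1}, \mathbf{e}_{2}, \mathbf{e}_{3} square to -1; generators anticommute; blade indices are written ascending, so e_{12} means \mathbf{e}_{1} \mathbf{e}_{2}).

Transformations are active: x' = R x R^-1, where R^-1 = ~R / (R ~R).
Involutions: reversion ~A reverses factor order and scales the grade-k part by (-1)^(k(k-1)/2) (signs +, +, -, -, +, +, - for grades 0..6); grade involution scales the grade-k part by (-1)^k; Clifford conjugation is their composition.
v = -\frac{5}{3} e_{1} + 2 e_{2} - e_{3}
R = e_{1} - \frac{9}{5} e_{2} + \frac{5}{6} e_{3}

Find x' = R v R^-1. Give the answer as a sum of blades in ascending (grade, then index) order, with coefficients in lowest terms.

~R = e_{1} - \frac{9}{5} e_{2} + \frac{5}{6} e_{3}, and R ~R = -\frac{4441}{900}, so R^-1 = ~R / (-\frac{4441}{900}).
R v = \frac{61}{10} - e_{12} + \frac{7}{18} e_{13} + \frac{2}{15} e_{23}
Answer: -\frac{10735}{13323} e_{1} + \frac{10882}{4441} e_{2} - \frac{4709}{4441} e_{3}


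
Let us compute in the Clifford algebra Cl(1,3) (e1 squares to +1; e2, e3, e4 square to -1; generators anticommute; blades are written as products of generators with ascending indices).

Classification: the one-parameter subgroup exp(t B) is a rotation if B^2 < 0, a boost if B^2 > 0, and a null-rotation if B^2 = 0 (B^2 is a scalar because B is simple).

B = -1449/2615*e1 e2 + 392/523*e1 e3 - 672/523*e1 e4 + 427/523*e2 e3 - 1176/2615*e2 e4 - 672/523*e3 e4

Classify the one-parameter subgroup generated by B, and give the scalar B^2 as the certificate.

B^2 term by term: the squares give (-1449/2615)^2*(e1 e2)^2 + (392/523)^2*(e1 e3)^2 + (-672/523)^2*(e1 e4)^2 + (427/523)^2*(e2 e3)^2 + (-1176/2615)^2*(e2 e4)^2 + (-672/523)^2*(e3 e4)^2 = 2099601/6838225*(+1) + 153664/273529*(+1) + 451584/273529*(+1) + 182329/273529*(-1) + 1382976/6838225*(-1) + 451584/273529*(-1) = 0 (each basis 2-blade squares to minus the product of its generators' squares); cross terms between blades sharing an index anticommute and cancel; the commuting (index-disjoint) pairs give grade-4 terms 2*c*c'*(blade product), which cancel blade by blade — e1 e2 e3 e4: 1947456/1367645 + 921984/1367645 - 573888/273529 = 0 — confirming B is simple. So B^2 = 0.
Answer: null-rotation, certificate B^2 = 0. The class reads off the invariant scalar 0 directly.


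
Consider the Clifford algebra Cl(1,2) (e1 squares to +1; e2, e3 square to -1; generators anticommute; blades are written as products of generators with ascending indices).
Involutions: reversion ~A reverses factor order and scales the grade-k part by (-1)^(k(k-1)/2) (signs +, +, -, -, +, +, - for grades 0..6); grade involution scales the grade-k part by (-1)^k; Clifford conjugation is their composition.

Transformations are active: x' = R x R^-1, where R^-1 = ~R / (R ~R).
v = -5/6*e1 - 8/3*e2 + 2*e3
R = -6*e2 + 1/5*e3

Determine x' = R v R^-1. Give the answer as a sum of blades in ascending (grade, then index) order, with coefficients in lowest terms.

~R = -6*e2 + 1/5*e3, and R ~R = -901/25, so R^-1 = ~R / (-901/25).
R v = -82/5 - 5*e1 e2 + 1/6*e1 e3 - 172/15*e2 e3
Answer: 5/6*e1 - 7552/2703*e2 - 1638/901*e3


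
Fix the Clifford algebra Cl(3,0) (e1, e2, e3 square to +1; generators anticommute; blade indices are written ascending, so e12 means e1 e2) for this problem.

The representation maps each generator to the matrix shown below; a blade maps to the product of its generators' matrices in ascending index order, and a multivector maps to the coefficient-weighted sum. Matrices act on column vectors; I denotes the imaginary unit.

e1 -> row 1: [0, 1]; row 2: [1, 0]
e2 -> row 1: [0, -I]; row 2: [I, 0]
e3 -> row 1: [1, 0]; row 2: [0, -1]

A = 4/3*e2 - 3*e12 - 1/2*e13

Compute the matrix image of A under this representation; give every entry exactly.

Bivector images (products of the table entries): rho(e12) = rho(e1)rho(e2) = row 1: [I, 0]; row 2: [0, -I]; rho(e13) = rho(e1)rho(e3) = row 1: [0, -1]; row 2: [1, 0].
M = (4/3)*rho(e2) + (-3)*rho(e12) + (-1/2)*rho(e13), summed entrywise:
Answer: row 1: [-3*I, 1/2 - 4*I/3]; row 2: [-1/2 + 4*I/3, 3*I]


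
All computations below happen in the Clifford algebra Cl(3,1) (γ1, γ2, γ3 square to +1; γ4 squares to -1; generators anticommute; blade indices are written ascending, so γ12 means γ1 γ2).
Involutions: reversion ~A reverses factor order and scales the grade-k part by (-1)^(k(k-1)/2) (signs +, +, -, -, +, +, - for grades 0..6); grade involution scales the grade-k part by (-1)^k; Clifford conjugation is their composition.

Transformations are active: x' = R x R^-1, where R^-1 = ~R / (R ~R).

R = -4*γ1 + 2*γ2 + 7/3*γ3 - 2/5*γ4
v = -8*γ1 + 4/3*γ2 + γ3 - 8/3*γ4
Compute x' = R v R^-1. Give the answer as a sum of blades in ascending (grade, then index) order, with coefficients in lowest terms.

~R = -4*γ1 + 2*γ2 + 7/3*γ3 - 2/5*γ4, and R ~R = 5689/225, so R^-1 = ~R / (5689/225).
R v = 539/15 + 32/3*γ12 + 44/3*γ13 + 112/15*γ14 - 10/9*γ23 - 24/5*γ24 - 262/45*γ34
Answer: -19168/5689*γ1 + 74264/17067*γ2 + 32041/5689*γ3 + 26108/17067*γ4


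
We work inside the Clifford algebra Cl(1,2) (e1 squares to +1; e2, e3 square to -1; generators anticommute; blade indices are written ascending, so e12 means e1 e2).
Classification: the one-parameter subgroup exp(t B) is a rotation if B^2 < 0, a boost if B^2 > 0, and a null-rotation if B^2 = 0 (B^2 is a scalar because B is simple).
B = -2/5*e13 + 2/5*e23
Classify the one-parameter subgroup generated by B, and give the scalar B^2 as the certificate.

B^2 term by term: the squares give (-2/5)^2*(e13)^2 + (2/5)^2*(e23)^2 = 4/25*(+1) + 4/25*(-1) = 0 (each basis 2-blade squares to minus the product of its generators' squares); cross terms between blades sharing an index anticommute and cancel. So B^2 = 0.
Answer: null-rotation, certificate B^2 = 0. Certificate logic: 0 is a conjugation-invariant scalar, so its sign fixes rotation versus boost versus null-rotation outright.


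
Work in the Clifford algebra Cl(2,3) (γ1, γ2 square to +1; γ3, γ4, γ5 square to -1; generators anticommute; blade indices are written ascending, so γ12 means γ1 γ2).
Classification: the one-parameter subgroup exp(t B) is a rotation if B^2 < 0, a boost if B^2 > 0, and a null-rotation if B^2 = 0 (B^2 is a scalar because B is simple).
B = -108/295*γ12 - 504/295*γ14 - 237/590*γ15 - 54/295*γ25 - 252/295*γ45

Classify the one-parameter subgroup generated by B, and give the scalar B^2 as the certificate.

B^2 term by term: the squares give (-108/295)^2*(γ12)^2 + (-504/295)^2*(γ14)^2 + (-237/590)^2*(γ15)^2 + (-54/295)^2*(γ25)^2 + (-252/295)^2*(γ45)^2 = 11664/87025*(-1) + 254016/87025*(+1) + 56169/348100*(+1) + 2916/87025*(+1) + 63504/87025*(-1) = 9/4 (each basis 2-blade squares to minus the product of its generators' squares); cross terms between blades sharing an index anticommute and cancel; the commuting (index-disjoint) pairs give grade-4 terms 2*c*c'*(blade product), which cancel blade by blade — γ1245: 54432/87025 - 54432/87025 = 0 — confirming B is simple. So B^2 = 9/4.
Answer: boost, certificate B^2 = 9/4. Certificate logic: 9/4 is a conjugation-invariant scalar, so its sign fixes rotation versus boost versus null-rotation outright.


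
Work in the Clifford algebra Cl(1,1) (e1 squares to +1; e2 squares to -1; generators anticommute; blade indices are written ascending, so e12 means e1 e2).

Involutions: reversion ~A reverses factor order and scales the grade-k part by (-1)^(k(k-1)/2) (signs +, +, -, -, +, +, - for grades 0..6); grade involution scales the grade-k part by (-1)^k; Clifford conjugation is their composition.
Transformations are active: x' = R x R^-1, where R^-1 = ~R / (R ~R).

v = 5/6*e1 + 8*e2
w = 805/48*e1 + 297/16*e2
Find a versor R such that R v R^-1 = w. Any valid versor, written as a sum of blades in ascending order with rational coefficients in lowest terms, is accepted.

Here q(v) = q(w) = -2279/36; the classical choice R = v + w = 845/48*e1 + 425/16*e2 then realises v -> w under the sandwich.
Answer: 845/48*e1 + 425/16*e2


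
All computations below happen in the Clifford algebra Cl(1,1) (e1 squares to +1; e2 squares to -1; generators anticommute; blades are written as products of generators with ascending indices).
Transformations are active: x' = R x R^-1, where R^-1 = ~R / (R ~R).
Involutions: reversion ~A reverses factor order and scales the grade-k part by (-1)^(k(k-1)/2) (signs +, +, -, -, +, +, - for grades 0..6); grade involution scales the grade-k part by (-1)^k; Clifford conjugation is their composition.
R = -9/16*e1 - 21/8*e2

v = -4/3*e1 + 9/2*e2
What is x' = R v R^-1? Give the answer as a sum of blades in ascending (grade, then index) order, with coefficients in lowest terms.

~R = -9/16*e1 - 21/8*e2, and R ~R = -1683/256, so R^-1 = ~R / (-1683/256).
R v = 201/16 - 193/32*e1 e2
Answer: 1954/561*e1 + 2069/374*e2
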